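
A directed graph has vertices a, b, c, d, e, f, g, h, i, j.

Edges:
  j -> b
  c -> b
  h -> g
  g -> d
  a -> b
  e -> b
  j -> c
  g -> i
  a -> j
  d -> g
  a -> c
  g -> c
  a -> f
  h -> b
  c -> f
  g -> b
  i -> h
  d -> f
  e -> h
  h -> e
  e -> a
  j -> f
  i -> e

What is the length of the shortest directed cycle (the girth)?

For each vertex v, BFS finds the shortest path from v back to v.
The shortest such closed walk is g → d → g, length 2.

2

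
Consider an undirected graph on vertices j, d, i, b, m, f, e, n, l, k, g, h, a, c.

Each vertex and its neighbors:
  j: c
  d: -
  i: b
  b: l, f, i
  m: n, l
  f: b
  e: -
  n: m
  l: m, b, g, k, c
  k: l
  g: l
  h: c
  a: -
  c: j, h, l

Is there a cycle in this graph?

No

DFS, tracking each vertex's parent; an edge to a visited non-parent vertex closes a cycle.
Start from f:
visit f (parent –)
  visit b (parent f)
    visit l (parent b)
      visit m (parent l)
        visit n (parent m)
          n–m: parent, skip
        m–l: parent, skip
      l–b: parent, skip
      visit g (parent l)
        g–l: parent, skip
      visit k (parent l)
        k–l: parent, skip
      visit c (parent l)
        visit j (parent c)
          j–c: parent, skip
        visit h (parent c)
          h–c: parent, skip
        c–l: parent, skip
    b–f: parent, skip
    visit i (parent b)
      i–b: parent, skip
visit d (parent –)
visit e (parent –)
visit a (parent –)
No non-parent visited neighbor found — the graph is a forest.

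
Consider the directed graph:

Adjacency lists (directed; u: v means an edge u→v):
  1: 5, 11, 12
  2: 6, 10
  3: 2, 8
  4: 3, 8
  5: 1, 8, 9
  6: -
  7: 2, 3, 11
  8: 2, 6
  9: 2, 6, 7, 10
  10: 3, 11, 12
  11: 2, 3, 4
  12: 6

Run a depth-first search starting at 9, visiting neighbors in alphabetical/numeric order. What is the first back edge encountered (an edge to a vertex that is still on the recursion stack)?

3→2

DFS from 9 (visiting neighbors in alphabetical/numeric order); mark gray on enter, black on exit:
9 gray
  2 gray
    6 gray
    6 black
    10 gray
      3 gray
        3→2: 2 is gray → back edge
First back edge: 3 → 2.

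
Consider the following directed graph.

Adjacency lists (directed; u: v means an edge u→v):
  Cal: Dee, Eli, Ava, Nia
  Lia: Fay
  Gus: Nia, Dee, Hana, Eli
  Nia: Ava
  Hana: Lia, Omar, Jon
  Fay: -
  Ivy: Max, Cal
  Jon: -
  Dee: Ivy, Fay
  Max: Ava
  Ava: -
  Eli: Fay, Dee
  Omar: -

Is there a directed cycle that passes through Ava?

Ava lies on a cycle iff there is a path from Ava back to itself.
Exploring from Ava, it never reaches itself; equivalently, its strongly connected component is a singleton.

No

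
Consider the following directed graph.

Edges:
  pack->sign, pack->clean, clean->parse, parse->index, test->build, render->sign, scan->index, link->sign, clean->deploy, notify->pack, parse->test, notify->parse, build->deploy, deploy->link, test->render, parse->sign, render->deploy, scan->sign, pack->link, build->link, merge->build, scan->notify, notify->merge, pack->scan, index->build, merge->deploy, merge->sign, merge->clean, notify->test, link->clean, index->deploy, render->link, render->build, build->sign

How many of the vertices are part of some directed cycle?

11

A vertex is on a directed cycle iff it belongs to a strongly connected component of size ≥ 2 (or has a self-loop).
The vertices on cycles are {link, pack, scan, test, build, clean, index, parse, deploy, notify, render} — 11 in total.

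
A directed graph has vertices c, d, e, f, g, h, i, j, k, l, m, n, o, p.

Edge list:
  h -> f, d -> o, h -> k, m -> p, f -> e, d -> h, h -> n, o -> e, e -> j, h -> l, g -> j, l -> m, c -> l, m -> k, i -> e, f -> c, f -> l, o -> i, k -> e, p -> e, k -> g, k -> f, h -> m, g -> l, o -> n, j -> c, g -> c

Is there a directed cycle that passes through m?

m is on a cycle iff m can reach itself via ≥1 edge.
m → k → g → l → m — yes.

Yes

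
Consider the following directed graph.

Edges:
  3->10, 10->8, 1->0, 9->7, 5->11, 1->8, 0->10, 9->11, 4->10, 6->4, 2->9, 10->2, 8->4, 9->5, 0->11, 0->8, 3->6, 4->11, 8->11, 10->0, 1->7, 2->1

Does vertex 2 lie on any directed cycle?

2 is on a cycle iff 2 can reach itself via ≥1 edge.
2 → 1 → 0 → 10 → 2 — yes.

Yes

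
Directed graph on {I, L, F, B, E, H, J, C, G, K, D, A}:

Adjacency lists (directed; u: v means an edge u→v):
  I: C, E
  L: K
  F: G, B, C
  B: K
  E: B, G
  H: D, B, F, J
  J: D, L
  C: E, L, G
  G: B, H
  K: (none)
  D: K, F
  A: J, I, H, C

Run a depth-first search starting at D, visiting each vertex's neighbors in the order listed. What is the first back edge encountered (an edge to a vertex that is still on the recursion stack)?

H→D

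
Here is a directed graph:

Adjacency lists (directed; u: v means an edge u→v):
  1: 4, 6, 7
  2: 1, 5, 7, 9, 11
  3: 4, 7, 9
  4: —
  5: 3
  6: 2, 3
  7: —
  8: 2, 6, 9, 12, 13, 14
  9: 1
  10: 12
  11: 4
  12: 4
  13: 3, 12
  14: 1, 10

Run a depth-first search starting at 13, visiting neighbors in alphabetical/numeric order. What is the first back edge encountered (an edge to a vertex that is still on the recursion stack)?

2→1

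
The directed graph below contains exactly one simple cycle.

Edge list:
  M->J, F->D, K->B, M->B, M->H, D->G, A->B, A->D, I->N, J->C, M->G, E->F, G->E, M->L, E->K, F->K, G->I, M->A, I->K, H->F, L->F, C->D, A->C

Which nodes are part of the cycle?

DFS with gray/black marking from G:
G gray
  E gray
    K gray
      B gray
      B black
    K black
    F gray
      D gray
        D→G: G is gray → back edge
Back edge closes the cycle G → E → F → D → G; its vertices are {D, E, F, G}.

D, E, F, G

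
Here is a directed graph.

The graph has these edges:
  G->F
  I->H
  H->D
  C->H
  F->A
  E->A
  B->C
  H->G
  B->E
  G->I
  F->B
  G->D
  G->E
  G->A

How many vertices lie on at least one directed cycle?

6

A vertex is on a directed cycle iff it belongs to a strongly connected component of size ≥ 2 (or has a self-loop).
The vertices on cycles are {B, C, F, G, H, I} — 6 in total.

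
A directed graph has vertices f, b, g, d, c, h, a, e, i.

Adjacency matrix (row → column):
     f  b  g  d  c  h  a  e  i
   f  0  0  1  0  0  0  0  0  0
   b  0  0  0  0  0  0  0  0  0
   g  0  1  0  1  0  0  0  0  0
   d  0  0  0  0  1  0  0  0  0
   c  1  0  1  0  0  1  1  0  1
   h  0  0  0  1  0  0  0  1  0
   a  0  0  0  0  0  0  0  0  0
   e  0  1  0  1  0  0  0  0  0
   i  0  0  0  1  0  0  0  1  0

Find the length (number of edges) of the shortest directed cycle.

3

For each vertex v, BFS finds the shortest path from v back to v.
The shortest such closed walk is c → h → d → c, length 3.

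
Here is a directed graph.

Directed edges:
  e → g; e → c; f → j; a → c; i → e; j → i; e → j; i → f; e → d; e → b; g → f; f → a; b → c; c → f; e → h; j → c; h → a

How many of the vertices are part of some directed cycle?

9

A vertex is on a directed cycle iff it belongs to a strongly connected component of size ≥ 2 (or has a self-loop).
The vertices on cycles are {a, b, c, e, f, g, h, i, j} — 9 in total.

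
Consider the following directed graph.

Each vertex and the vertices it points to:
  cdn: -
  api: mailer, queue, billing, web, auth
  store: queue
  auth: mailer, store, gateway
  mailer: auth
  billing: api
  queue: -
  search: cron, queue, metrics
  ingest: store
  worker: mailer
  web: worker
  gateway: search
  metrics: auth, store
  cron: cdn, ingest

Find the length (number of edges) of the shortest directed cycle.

2

For each vertex v, BFS finds the shortest path from v back to v.
The shortest such closed walk is api → billing → api, length 2.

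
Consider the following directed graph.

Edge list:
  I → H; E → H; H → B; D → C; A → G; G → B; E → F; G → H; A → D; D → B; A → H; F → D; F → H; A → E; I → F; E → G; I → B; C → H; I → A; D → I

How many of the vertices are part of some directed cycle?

A vertex is on a directed cycle iff it belongs to a strongly connected component of size ≥ 2 (or has a self-loop).
The vertices on cycles are {A, D, E, F, I} — 5 in total.

5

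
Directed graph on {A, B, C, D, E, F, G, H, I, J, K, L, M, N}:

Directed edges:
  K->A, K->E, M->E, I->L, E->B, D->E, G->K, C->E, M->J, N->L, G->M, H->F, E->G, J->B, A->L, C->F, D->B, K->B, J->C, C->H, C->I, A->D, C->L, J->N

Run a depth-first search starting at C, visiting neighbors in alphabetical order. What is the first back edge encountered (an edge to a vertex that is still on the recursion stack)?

DFS from C (visiting neighbors in alphabetical order); mark gray on enter, black on exit:
C gray
  E gray
    B gray
    B black
    G gray
      K gray
        A gray
          D gray
            D→B: B black — skip
            D→E: E is gray → back edge
First back edge: D → E.

D→E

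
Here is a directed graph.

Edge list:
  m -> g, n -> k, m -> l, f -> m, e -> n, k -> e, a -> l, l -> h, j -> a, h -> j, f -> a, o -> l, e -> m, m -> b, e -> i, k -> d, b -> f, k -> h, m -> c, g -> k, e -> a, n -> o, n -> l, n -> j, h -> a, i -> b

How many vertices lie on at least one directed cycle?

12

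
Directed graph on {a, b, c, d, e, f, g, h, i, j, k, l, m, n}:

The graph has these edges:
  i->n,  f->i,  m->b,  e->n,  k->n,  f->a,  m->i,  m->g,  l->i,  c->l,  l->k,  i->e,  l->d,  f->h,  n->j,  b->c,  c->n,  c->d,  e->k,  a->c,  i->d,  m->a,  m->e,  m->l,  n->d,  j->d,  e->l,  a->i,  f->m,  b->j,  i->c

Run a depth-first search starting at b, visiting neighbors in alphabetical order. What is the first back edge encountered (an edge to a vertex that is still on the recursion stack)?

DFS from b (visiting neighbors in alphabetical order); mark gray on enter, black on exit:
b gray
  c gray
    d gray
    d black
    l gray
      l→d: d black — skip
      i gray
        i→c: c is gray → back edge
First back edge: i → c.

i->c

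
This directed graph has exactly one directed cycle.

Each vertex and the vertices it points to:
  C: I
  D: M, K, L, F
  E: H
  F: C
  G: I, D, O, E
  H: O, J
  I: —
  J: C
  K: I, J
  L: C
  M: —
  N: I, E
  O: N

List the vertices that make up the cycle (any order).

DFS with gray/black marking from O:
O gray
  N gray
    I gray
    I black
    E gray
      H gray
        H→O: O is gray → back edge
Back edge closes the cycle O → N → E → H → O; its vertices are {E, H, N, O}.

E, H, N, O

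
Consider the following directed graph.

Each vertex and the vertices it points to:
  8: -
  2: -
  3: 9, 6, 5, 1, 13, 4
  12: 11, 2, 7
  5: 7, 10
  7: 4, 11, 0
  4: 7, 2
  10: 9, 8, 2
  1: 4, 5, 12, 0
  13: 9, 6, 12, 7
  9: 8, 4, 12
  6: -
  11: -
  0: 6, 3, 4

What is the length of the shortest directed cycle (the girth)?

For each vertex v, BFS finds the shortest path from v back to v.
The shortest such closed walk is 7 → 4 → 7, length 2.

2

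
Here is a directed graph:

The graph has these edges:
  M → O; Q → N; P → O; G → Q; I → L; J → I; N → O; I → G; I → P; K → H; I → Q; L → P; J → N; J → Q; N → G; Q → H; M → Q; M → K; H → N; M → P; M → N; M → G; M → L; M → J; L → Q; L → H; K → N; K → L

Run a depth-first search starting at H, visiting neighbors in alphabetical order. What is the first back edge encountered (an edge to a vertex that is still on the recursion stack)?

DFS from H (visiting neighbors in alphabetical order); mark gray on enter, black on exit:
H gray
  N gray
    G gray
      Q gray
        Q→H: H is gray → back edge
First back edge: Q → H.

Q->H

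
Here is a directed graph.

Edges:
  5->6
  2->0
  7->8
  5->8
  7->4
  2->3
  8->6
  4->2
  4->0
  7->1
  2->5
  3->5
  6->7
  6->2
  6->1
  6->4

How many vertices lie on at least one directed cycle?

A vertex is on a directed cycle iff it belongs to a strongly connected component of size ≥ 2 (or has a self-loop).
The vertices on cycles are {2, 3, 4, 5, 6, 7, 8} — 7 in total.

7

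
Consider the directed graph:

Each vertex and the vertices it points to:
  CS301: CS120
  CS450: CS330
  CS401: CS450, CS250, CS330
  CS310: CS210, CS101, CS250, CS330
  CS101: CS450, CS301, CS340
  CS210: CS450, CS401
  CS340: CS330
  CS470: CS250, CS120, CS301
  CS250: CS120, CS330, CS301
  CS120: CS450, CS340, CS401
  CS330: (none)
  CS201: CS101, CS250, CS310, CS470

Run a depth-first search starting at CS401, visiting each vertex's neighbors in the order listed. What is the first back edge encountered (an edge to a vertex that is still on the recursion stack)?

DFS from CS401 (visiting each vertex's neighbors in the order listed); mark gray on enter, black on exit:
CS401 gray
  CS450 gray
    CS330 gray
    CS330 black
  CS450 black
  CS250 gray
    CS120 gray
      CS120→CS450: CS450 black — skip
      CS340 gray
        CS340→CS330: CS330 black — skip
      CS340 black
      CS120→CS401: CS401 is gray → back edge
First back edge: CS120 → CS401.

CS120->CS401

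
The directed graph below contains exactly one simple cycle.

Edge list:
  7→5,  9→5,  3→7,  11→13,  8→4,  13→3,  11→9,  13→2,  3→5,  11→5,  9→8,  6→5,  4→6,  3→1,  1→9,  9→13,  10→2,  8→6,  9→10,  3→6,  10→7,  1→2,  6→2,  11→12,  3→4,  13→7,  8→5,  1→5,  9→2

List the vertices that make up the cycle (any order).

DFS with gray/black marking from 9:
9 gray
  8 gray
    5 gray
    5 black
    4 gray
      6 gray
        6→5: 5 black — skip
        2 gray
        2 black
      6 black
    4 black
    8→6: 6 black — skip
  8 black
  10 gray
    10→2: 2 black — skip
    7 gray
      7→5: 5 black — skip
    7 black
  10 black
  13 gray
    13→7: 7 black — skip
    3 gray
      3→7: 7 black — skip
      3→6: 6 black — skip
      1 gray
        1→5: 5 black — skip
        1→9: 9 is gray → back edge
Back edge closes the cycle 9 → 13 → 3 → 1 → 9; its vertices are {1, 3, 9, 13}.

1, 3, 9, 13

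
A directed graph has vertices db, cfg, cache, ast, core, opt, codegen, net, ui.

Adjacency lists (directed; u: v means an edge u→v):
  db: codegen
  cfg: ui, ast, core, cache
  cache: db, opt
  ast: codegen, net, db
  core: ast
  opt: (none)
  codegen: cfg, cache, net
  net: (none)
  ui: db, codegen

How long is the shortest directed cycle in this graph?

3

For each vertex v, BFS finds the shortest path from v back to v.
The shortest such closed walk is cfg → ui → codegen → cfg, length 3.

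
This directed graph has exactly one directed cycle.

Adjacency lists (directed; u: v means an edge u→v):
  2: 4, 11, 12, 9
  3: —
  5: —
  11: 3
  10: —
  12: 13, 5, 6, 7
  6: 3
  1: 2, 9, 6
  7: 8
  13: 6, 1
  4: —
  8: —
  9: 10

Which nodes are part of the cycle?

DFS with gray/black marking from 2:
2 gray
  4 gray
  4 black
  11 gray
    3 gray
    3 black
  11 black
  12 gray
    13 gray
      6 gray
        6→3: 3 black — skip
      6 black
      1 gray
        1→2: 2 is gray → back edge
Back edge closes the cycle 2 → 12 → 13 → 1 → 2; its vertices are {1, 2, 12, 13}.

1, 2, 12, 13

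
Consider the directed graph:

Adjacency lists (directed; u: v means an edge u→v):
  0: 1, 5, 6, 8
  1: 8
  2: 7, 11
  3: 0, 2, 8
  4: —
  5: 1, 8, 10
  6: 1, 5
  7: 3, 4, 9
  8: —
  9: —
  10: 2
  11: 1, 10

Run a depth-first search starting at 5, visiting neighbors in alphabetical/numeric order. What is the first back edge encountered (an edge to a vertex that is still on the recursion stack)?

DFS from 5 (visiting neighbors in alphabetical/numeric order); mark gray on enter, black on exit:
5 gray
  1 gray
    8 gray
    8 black
  1 black
  5→8: 8 black — skip
  10 gray
    2 gray
      7 gray
        3 gray
          0 gray
            0→1: 1 black — skip
            0→5: 5 is gray → back edge
First back edge: 0 → 5.

0->5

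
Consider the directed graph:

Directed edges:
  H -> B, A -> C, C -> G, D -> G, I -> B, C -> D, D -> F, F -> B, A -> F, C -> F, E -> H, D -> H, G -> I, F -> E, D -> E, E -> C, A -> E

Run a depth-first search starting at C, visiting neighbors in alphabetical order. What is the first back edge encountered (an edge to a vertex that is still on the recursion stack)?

E->C

DFS from C (visiting neighbors in alphabetical order); mark gray on enter, black on exit:
C gray
  D gray
    E gray
      E→C: C is gray → back edge
First back edge: E → C.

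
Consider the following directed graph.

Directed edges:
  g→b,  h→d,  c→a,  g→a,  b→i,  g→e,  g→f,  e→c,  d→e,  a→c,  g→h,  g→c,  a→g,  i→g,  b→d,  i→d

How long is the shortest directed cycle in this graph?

2

For each vertex v, BFS finds the shortest path from v back to v.
The shortest such closed walk is a → g → a, length 2.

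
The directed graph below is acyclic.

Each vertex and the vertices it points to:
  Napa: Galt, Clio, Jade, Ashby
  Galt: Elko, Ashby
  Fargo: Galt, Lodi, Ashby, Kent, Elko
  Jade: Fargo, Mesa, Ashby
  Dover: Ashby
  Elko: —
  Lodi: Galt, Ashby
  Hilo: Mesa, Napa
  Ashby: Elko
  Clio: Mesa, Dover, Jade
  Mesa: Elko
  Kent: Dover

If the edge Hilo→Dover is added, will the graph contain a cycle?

Adding Hilo→Dover creates a cycle iff Dover can already reach Hilo.
Explore from Dover: no path reaches Hilo. The graph stays acyclic.

No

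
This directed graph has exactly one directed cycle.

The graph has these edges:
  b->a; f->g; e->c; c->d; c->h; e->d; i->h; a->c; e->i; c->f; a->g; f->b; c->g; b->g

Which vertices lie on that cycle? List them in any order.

DFS with gray/black marking from c:
c gray
  h gray
  h black
  f gray
    g gray
    g black
    b gray
      a gray
        a→g: g black — skip
        a→c: c is gray → back edge
Back edge closes the cycle c → f → b → a → c; its vertices are {a, b, c, f}.

a, b, c, f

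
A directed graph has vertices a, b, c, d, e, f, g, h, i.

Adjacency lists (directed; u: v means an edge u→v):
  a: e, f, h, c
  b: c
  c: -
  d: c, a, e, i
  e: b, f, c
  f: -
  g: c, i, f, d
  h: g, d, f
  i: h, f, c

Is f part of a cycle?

No

f lies on a cycle iff there is a path from f back to itself.
Exploring from f, it never reaches itself; equivalently, its strongly connected component is a singleton.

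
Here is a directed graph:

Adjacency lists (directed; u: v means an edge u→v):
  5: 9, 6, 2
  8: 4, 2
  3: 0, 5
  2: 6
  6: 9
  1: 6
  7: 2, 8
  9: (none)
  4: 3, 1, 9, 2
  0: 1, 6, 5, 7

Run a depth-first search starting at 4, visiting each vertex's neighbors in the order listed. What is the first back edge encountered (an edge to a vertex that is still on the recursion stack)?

DFS from 4 (visiting each vertex's neighbors in the order listed); mark gray on enter, black on exit:
4 gray
  3 gray
    0 gray
      1 gray
        6 gray
          9 gray
          9 black
        6 black
      1 black
      0→6: 6 black — skip
      5 gray
        5→9: 9 black — skip
        5→6: 6 black — skip
        2 gray
          2→6: 6 black — skip
        2 black
      5 black
      7 gray
        7→2: 2 black — skip
        8 gray
          8→4: 4 is gray → back edge
First back edge: 8 → 4.

8→4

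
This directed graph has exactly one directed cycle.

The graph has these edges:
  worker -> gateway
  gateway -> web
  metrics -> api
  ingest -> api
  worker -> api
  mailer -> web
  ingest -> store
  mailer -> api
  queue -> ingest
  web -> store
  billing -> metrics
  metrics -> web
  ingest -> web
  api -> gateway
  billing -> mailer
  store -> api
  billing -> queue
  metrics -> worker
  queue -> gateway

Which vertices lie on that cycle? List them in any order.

api, web, store, gateway

DFS with gray/black marking from web:
web gray
  store gray
    api gray
      gateway gray
        gateway→web: web is gray → back edge
Back edge closes the cycle web → store → api → gateway → web; its vertices are {api, web, store, gateway}.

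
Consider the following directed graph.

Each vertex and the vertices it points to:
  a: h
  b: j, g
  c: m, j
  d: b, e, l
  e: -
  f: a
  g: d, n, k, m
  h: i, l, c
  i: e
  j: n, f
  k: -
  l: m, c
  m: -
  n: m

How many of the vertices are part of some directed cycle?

A vertex is on a directed cycle iff it belongs to a strongly connected component of size ≥ 2 (or has a self-loop).
The vertices on cycles are {a, b, c, d, f, g, h, j, l} — 9 in total.

9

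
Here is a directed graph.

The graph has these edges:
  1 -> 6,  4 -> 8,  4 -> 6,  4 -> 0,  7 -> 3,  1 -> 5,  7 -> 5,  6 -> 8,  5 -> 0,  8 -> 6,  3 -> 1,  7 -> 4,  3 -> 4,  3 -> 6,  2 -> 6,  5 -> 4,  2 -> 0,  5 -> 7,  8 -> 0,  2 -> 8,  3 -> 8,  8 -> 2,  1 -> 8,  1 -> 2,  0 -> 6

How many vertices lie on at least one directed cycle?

8

A vertex is on a directed cycle iff it belongs to a strongly connected component of size ≥ 2 (or has a self-loop).
The vertices on cycles are {0, 1, 2, 3, 5, 6, 7, 8} — 8 in total.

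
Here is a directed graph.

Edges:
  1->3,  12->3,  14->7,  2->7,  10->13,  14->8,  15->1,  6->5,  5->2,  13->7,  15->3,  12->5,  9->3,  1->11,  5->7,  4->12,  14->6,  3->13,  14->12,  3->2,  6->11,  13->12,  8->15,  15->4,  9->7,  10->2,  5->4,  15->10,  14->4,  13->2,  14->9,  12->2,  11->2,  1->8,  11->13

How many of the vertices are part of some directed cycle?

A vertex is on a directed cycle iff it belongs to a strongly connected component of size ≥ 2 (or has a self-loop).
The vertices on cycles are {1, 3, 4, 5, 8, 12, 13, 15} — 8 in total.

8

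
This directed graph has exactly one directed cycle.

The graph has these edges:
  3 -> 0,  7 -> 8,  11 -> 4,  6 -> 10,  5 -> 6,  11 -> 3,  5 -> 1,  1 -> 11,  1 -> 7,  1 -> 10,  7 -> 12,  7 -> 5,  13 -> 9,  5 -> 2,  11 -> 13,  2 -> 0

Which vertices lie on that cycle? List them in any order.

1, 5, 7

DFS with gray/black marking from 1:
1 gray
  7 gray
    8 gray
    8 black
    5 gray
      6 gray
        10 gray
        10 black
      6 black
      5→1: 1 is gray → back edge
Back edge closes the cycle 1 → 7 → 5 → 1; its vertices are {1, 5, 7}.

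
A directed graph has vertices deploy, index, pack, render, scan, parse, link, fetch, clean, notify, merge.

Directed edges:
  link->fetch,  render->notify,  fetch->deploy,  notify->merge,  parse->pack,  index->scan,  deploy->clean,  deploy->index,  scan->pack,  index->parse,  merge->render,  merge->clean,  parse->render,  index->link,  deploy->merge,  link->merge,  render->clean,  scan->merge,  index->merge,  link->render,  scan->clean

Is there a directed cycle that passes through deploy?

Yes

deploy is on a cycle iff deploy can reach itself via ≥1 edge.
deploy → index → link → fetch → deploy — yes.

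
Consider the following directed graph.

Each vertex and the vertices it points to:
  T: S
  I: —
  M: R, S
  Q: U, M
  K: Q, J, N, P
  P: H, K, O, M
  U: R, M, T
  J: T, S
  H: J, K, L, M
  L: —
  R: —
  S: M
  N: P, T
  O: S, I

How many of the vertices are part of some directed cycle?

A vertex is on a directed cycle iff it belongs to a strongly connected component of size ≥ 2 (or has a self-loop).
The vertices on cycles are {H, K, M, N, P, S} — 6 in total.

6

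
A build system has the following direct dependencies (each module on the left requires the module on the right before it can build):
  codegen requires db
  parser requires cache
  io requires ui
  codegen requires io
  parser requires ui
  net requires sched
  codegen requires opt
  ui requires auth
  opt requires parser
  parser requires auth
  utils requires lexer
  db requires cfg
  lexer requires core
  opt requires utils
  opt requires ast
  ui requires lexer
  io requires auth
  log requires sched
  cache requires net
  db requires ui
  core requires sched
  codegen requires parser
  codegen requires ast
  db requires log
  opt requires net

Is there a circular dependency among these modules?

DFS with white/gray/black marking, starting from utils:
utils gray
  lexer gray
    core gray
      sched gray
      sched black
    core black
  lexer black
utils black
db gray
  cfg gray
  cfg black
  ui gray
    auth gray
    auth black
    ui→lexer: lexer black — skip
  ui black
  log gray
    log→sched: sched black — skip
  log black
db black
parser gray
  cache gray
    net gray
      net→sched: sched black — skip
    net black
  cache black
  parser→ui: ui black — skip
  parser→auth: auth black — skip
parser black
codegen gray
  opt gray
    opt→parser: parser black — skip
    ast gray
    ast black
    opt→net: net black — skip
    opt→utils: utils black — skip
  opt black
  io gray
    io→ui: ui black — skip
    io→auth: auth black — skip
  io black
  codegen→db: db black — skip
  codegen→parser: parser black — skip
  codegen→ast: ast black — skip
codegen black
Every edge goes to a white or black vertex — no back edge, so the graph is acyclic.

No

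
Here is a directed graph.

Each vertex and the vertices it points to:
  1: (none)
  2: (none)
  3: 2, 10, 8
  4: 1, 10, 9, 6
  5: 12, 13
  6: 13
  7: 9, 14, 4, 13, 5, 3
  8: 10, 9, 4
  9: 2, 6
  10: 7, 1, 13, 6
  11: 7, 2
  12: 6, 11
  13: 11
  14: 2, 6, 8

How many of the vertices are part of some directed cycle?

12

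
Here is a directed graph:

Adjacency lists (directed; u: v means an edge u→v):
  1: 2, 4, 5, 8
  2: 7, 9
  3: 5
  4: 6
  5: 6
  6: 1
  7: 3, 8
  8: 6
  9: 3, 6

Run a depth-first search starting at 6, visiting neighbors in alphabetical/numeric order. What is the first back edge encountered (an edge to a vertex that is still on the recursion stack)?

DFS from 6 (visiting neighbors in alphabetical/numeric order); mark gray on enter, black on exit:
6 gray
  1 gray
    2 gray
      7 gray
        3 gray
          5 gray
            5→6: 6 is gray → back edge
First back edge: 5 → 6.

5→6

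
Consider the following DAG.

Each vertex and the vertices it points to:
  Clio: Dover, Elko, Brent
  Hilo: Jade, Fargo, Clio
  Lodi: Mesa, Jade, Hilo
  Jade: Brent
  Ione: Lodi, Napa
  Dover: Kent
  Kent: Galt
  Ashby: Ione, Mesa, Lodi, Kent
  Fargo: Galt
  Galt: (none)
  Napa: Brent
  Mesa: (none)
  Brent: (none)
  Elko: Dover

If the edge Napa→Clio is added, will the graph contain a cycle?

Adding Napa→Clio creates a cycle iff Clio can already reach Napa.
Explore from Clio: no path reaches Napa. The graph stays acyclic.

No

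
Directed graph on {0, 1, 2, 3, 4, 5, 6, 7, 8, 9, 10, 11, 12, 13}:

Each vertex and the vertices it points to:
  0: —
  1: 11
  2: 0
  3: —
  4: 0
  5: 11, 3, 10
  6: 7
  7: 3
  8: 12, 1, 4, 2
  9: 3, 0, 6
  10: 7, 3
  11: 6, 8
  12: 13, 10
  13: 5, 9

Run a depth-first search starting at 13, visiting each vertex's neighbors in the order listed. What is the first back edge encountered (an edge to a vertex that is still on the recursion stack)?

12->13

DFS from 13 (visiting each vertex's neighbors in the order listed); mark gray on enter, black on exit:
13 gray
  5 gray
    11 gray
      6 gray
        7 gray
          3 gray
          3 black
        7 black
      6 black
      8 gray
        12 gray
          12→13: 13 is gray → back edge
First back edge: 12 → 13.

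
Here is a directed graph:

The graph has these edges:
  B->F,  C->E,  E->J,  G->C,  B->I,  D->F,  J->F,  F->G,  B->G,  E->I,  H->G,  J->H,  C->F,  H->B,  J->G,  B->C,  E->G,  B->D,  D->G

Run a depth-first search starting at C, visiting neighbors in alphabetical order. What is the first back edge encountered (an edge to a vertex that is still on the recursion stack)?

G→C

DFS from C (visiting neighbors in alphabetical order); mark gray on enter, black on exit:
C gray
  E gray
    G gray
      G→C: C is gray → back edge
First back edge: G → C.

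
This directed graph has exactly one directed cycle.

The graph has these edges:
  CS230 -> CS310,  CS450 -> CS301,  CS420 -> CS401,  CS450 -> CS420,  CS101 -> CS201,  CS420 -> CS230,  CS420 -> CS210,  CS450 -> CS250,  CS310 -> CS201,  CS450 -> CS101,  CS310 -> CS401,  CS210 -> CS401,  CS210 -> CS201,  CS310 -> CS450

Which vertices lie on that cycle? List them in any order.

CS230, CS310, CS420, CS450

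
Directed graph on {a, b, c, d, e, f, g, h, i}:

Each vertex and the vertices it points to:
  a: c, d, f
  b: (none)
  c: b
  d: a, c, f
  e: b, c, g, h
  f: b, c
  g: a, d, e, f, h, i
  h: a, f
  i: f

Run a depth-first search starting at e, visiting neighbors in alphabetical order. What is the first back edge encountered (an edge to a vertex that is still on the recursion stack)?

d→a

DFS from e (visiting neighbors in alphabetical order); mark gray on enter, black on exit:
e gray
  b gray
  b black
  c gray
    c→b: b black — skip
  c black
  g gray
    a gray
      a→c: c black — skip
      d gray
        d→a: a is gray → back edge
First back edge: d → a.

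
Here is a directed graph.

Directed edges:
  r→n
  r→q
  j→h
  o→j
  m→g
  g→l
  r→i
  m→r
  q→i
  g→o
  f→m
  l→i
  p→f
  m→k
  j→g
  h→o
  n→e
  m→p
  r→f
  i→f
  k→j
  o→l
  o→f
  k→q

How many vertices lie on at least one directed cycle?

12

A vertex is on a directed cycle iff it belongs to a strongly connected component of size ≥ 2 (or has a self-loop).
The vertices on cycles are {f, g, h, i, j, k, l, m, o, p, q, r} — 12 in total.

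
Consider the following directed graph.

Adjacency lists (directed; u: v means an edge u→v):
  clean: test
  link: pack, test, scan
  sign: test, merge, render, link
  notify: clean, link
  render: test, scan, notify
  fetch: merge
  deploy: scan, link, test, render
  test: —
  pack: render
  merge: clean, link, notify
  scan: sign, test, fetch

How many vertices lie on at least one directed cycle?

A vertex is on a directed cycle iff it belongs to a strongly connected component of size ≥ 2 (or has a self-loop).
The vertices on cycles are {link, pack, scan, sign, fetch, merge, notify, render} — 8 in total.

8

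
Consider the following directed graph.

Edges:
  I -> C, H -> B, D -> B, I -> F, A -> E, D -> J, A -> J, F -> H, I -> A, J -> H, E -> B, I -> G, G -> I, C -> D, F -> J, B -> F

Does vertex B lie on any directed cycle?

Yes

B is on a cycle iff B can reach itself via ≥1 edge.
B → F → H → B — yes.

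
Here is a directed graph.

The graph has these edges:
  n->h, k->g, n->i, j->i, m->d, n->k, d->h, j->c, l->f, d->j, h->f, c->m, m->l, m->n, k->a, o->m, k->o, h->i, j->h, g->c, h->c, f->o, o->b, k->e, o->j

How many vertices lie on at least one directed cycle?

A vertex is on a directed cycle iff it belongs to a strongly connected component of size ≥ 2 (or has a self-loop).
The vertices on cycles are {c, d, f, g, h, j, k, l, m, n, o} — 11 in total.

11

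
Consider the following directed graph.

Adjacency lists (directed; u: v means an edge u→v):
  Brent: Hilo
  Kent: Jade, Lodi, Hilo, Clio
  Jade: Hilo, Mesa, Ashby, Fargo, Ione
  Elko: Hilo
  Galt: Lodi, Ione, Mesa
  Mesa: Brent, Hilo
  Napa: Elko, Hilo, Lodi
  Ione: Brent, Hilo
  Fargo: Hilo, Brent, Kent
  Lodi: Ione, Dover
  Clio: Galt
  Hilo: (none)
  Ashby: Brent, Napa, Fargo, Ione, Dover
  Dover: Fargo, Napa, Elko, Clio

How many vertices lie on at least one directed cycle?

A vertex is on a directed cycle iff it belongs to a strongly connected component of size ≥ 2 (or has a self-loop).
The vertices on cycles are {Clio, Galt, Jade, Kent, Lodi, Napa, Ashby, Dover, Fargo} — 9 in total.

9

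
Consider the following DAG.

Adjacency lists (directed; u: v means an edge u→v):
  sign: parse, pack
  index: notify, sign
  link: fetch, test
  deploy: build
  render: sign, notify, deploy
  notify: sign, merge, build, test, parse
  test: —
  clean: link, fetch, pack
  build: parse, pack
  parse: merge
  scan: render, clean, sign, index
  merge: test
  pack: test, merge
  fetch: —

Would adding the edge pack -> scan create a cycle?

Yes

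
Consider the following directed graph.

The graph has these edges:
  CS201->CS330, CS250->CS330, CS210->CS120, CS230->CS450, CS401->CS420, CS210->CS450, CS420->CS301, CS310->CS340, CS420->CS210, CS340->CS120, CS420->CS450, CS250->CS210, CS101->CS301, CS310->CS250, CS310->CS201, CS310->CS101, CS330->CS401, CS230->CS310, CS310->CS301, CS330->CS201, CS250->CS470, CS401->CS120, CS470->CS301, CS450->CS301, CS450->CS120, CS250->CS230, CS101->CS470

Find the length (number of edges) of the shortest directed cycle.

2

For each vertex v, BFS finds the shortest path from v back to v.
The shortest such closed walk is CS201 → CS330 → CS201, length 2.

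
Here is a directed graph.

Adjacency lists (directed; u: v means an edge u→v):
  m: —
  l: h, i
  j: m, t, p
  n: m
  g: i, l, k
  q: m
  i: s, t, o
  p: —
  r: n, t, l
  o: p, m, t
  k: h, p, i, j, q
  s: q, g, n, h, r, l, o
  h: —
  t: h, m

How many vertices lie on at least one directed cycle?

A vertex is on a directed cycle iff it belongs to a strongly connected component of size ≥ 2 (or has a self-loop).
The vertices on cycles are {g, i, k, l, r, s} — 6 in total.

6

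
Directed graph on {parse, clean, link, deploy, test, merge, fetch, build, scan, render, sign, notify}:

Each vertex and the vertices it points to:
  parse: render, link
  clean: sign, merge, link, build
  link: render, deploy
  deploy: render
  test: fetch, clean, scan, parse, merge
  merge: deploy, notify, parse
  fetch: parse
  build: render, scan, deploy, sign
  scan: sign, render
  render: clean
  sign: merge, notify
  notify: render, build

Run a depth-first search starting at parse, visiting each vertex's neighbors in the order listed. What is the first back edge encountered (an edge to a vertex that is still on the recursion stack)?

deploy->render

DFS from parse (visiting each vertex's neighbors in the order listed); mark gray on enter, black on exit:
parse gray
  render gray
    clean gray
      sign gray
        merge gray
          deploy gray
            deploy→render: render is gray → back edge
First back edge: deploy → render.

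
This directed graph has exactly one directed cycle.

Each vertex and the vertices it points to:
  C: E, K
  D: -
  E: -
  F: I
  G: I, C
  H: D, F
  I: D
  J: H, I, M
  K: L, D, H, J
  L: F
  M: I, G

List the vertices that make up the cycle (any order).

C, G, J, K, M

DFS with gray/black marking from C:
C gray
  E gray
  E black
  K gray
    L gray
      F gray
        I gray
          D gray
          D black
        I black
      F black
    L black
    K→D: D black — skip
    H gray
      H→D: D black — skip
      H→F: F black — skip
    H black
    J gray
      J→H: H black — skip
      J→I: I black — skip
      M gray
        M→I: I black — skip
        G gray
          G→I: I black — skip
          G→C: C is gray → back edge
Back edge closes the cycle C → K → J → M → G → C; its vertices are {C, G, J, K, M}.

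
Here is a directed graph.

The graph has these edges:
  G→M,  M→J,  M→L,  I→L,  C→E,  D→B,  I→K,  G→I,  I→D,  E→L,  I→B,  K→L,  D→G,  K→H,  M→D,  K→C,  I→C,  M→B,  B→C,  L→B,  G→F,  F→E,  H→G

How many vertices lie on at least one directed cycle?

10

A vertex is on a directed cycle iff it belongs to a strongly connected component of size ≥ 2 (or has a self-loop).
The vertices on cycles are {B, C, D, E, G, H, I, K, L, M} — 10 in total.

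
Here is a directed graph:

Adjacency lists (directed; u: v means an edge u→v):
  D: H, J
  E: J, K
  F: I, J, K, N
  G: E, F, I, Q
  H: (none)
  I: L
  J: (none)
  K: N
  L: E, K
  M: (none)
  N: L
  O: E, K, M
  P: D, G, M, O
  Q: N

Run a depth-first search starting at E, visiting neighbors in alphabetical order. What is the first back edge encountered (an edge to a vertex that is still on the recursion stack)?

DFS from E (visiting neighbors in alphabetical order); mark gray on enter, black on exit:
E gray
  J gray
  J black
  K gray
    N gray
      L gray
        L→E: E is gray → back edge
First back edge: L → E.

L->E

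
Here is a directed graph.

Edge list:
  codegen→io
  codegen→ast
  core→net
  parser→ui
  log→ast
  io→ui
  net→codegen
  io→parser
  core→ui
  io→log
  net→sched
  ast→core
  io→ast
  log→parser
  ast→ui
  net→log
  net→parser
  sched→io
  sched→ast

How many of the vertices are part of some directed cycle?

7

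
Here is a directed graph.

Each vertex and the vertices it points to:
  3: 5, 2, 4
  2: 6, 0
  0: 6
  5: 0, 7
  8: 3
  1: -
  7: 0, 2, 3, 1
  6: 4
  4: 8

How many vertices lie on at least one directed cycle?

A vertex is on a directed cycle iff it belongs to a strongly connected component of size ≥ 2 (or has a self-loop).
The vertices on cycles are {0, 2, 3, 4, 5, 6, 7, 8} — 8 in total.

8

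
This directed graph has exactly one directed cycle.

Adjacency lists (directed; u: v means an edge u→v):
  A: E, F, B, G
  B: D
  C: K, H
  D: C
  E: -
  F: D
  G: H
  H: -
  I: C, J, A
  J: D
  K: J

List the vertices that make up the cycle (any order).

DFS with gray/black marking from C:
C gray
  K gray
    J gray
      D gray
        D→C: C is gray → back edge
Back edge closes the cycle C → K → J → D → C; its vertices are {C, D, J, K}.

C, D, J, K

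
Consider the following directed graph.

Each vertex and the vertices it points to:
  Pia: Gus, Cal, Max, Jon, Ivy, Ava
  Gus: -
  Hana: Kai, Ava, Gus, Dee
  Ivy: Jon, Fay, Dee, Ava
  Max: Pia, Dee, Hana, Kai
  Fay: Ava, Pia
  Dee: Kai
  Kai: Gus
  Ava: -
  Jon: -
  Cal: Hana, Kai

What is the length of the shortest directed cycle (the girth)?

2

For each vertex v, BFS finds the shortest path from v back to v.
The shortest such closed walk is Pia → Max → Pia, length 2.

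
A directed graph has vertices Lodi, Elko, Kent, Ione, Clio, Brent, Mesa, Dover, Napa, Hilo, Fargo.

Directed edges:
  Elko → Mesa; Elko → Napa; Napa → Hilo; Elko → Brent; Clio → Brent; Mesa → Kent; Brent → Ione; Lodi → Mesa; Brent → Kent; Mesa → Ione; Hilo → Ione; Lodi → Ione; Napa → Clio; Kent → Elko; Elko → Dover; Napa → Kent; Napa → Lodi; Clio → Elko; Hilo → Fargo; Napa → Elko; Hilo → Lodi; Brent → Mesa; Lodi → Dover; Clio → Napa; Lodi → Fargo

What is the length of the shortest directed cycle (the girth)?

For each vertex v, BFS finds the shortest path from v back to v.
The shortest such closed walk is Napa → Elko → Napa, length 2.

2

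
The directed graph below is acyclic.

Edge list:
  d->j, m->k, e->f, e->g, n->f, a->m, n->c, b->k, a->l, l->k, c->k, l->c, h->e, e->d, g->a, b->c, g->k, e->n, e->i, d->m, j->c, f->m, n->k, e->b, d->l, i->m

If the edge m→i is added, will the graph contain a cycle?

Yes

Adding m→i creates a cycle iff i can already reach m.
Path from i: i → m.
So i → … → m → i is a cycle.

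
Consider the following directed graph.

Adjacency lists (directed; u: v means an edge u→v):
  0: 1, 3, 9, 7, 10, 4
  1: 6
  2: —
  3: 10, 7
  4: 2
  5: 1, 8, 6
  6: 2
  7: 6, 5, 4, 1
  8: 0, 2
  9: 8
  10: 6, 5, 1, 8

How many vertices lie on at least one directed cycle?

A vertex is on a directed cycle iff it belongs to a strongly connected component of size ≥ 2 (or has a self-loop).
The vertices on cycles are {0, 3, 5, 7, 8, 9, 10} — 7 in total.

7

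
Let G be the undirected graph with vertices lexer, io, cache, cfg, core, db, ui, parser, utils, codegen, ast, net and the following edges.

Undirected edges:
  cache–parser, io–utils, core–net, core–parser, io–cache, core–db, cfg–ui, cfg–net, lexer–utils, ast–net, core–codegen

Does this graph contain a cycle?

No

DFS, tracking each vertex's parent; an edge to a visited non-parent vertex closes a cycle.
Start from ui:
visit ui (parent –)
  visit cfg (parent ui)
    cfg–ui: parent, skip
    visit net (parent cfg)
      net–cfg: parent, skip
      visit ast (parent net)
        ast–net: parent, skip
      visit core (parent net)
        core–net: parent, skip
        visit parser (parent core)
          visit cache (parent parser)
            cache–parser: parent, skip
            visit io (parent cache)
              visit utils (parent io)
                visit lexer (parent utils)
                  lexer–utils: parent, skip
                utils–io: parent, skip
              io–cache: parent, skip
          parser–core: parent, skip
        visit codegen (parent core)
          codegen–core: parent, skip
        visit db (parent core)
          db–core: parent, skip
No non-parent visited neighbor found — the graph is a forest.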